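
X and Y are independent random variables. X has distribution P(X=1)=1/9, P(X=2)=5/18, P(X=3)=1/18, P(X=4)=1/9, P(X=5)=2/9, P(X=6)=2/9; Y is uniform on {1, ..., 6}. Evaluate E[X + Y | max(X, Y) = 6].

P(max(X, Y) = 6) = 19/54.
Summing (X+Y)·P(x,y) over outcomes with max(X, Y) = 6 gives 355/108.
E[X + Y | max(X, Y) = 6] = (355/108) / (19/54) = 355/38.

355/38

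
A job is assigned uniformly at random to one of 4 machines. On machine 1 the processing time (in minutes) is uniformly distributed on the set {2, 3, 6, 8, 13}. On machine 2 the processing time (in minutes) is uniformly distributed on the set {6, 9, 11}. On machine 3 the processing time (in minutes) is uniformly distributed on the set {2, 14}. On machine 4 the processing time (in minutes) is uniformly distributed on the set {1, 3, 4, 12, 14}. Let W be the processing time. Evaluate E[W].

112/15

E[W | machine 1] = (2+3+6+8+13)/5 = 32/5.
E[W | machine 2] = (6+9+11)/3 = 26/3.
E[W | machine 3] = (2+14)/2 = 8.
E[W | machine 4] = (1+3+4+12+14)/5 = 34/5.
E[W] = (1/4)·(32/5) + (1/4)·(26/3) + (1/4)·(8) + (1/4)·(34/5) = 112/15.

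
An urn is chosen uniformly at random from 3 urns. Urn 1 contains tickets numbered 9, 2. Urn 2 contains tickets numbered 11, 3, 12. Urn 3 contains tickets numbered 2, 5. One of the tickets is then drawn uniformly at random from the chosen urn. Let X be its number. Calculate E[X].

53/9

E[X | urn 1] = (9+2)/2 = 11/2.
E[X | urn 2] = (11+3+12)/3 = 26/3.
E[X | urn 3] = (2+5)/2 = 7/2.
E[X] = (1/3)·(11/2) + (1/3)·(26/3) + (1/3)·(7/2) = 53/9.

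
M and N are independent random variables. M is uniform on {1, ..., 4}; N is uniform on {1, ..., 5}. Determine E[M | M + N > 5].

3

Outcomes with M + N > 5: (1,5), (2,4), (2,5), (3,3), (3,4), (3,5), (4,2), (4,3), (4,4), (4,5), each with probability 1/20.
E[M | M + N > 5] = (1 + 2 + 2 + 3 + 3 + 3 + 4 + 4 + 4 + 4) / 10 = 3.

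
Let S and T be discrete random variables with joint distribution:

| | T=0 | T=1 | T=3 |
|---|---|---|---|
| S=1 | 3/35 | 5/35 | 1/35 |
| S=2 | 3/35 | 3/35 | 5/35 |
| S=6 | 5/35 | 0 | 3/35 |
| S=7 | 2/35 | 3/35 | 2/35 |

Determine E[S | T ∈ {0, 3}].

4

P(T ∈ {0, 3}) = 24/35.
Σ S·P over the event = 1·(3/35) + 1·(1/35) + 2·(3/35) + 2·(5/35) + 6·(5/35) + 6·(3/35) + 7·(2/35) + 7·(2/35) = 96/35.
E[S | T ∈ {0, 3}] = (96/35) / (24/35) = 4.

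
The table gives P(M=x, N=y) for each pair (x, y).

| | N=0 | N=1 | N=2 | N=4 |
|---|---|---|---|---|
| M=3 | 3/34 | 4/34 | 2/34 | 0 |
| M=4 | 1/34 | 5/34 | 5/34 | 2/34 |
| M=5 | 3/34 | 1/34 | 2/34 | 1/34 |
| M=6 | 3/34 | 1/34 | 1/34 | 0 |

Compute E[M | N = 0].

P(N = 0) = 5/17.
Σ M·P over the event = 3·(3/34) + 4·(1/34) + 5·(3/34) + 6·(3/34) = 23/17.
E[M | N = 0] = (23/17) / (5/17) = 23/5.

23/5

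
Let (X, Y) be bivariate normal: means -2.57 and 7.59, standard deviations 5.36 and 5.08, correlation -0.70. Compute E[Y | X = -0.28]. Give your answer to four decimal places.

The regression of Y on X has slope ρ·σ_Y/σ_X and passes through (μ_X, μ_Y).
E[Y | X=-0.28] = 7.59 + (-0.70)·(5.08/5.36)·(-0.28 − (-2.57)) = 7.59 + (-0.66343)·(2.29) = 6.0707.

6.0707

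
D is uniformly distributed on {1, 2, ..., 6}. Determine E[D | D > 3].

Given D > 3, D is equally likely to be any of {4, 5, 6}.
E[D | D > 3] = (4 + 5 + 6) / 3 = 5.

5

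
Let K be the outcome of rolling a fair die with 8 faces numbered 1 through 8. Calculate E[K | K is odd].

Given K is odd, K is equally likely to be any of {1, 3, 5, 7}.
E[K | K is odd] = (1 + 3 + 5 + 7) / 4 = 4.

4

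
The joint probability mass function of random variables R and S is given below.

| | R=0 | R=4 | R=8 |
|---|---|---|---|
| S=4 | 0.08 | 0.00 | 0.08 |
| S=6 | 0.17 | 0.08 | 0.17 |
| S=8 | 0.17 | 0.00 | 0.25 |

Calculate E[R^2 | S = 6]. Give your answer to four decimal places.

28.9524

P(S = 6) = 0.42.
Σ R^2·P over the event = 0·(0.17) + 16·(0.08) + 64·(0.17) = 12.16.
E[R^2 | S = 6] = (12.16) / (0.42) = 28.9524.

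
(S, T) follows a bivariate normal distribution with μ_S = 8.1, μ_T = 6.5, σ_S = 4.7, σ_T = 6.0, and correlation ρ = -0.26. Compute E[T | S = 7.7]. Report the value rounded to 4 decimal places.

6.6328

The regression of T on S has slope ρ·σ_T/σ_S and passes through (μ_S, μ_T).
E[T | S=7.7] = 6.5 + (-0.26)·(6.0/4.7)·(7.7 − (8.1)) = 6.5 + (-0.33191)·(-0.4) = 6.6328.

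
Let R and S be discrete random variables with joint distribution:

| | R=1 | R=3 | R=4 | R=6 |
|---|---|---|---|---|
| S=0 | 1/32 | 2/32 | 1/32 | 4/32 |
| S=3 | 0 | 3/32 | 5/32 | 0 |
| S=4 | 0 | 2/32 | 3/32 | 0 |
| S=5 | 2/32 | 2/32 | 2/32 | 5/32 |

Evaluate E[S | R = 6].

25/9

P(R = 6) = 9/32.
Summing S·P(R=x,S=y) over the conditioning event gives 25/32.
E[S | R = 6] = (25/32) / (9/32) = 25/9.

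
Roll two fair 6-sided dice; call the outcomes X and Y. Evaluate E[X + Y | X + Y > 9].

Outcomes with X + Y > 9: (4,6), (5,5), (5,6), (6,4), (6,5), (6,6), each with probability 1/36.
E[X + Y | X + Y > 9] = (10 + 10 + 11 + 10 + 11 + 12) / 6 = 32/3.

32/3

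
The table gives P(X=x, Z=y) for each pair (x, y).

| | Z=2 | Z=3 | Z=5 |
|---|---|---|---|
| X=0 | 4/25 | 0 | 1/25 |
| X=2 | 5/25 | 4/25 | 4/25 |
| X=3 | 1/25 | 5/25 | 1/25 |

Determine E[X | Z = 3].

23/9

P(Z = 3) = 9/25.
Σ X·P over the event = 2·(4/25) + 3·(5/25) = 23/25.
E[X | Z = 3] = (23/25) / (9/25) = 23/9.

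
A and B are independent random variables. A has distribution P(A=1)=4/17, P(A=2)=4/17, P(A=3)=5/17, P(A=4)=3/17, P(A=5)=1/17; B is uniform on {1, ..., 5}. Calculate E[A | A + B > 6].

94/27

P(A + B > 6) = 27/85.
Summing A·P(x,y) over outcomes with A + B > 6 gives 94/85.
E[A | A + B > 6] = (94/85) / (27/85) = 94/27.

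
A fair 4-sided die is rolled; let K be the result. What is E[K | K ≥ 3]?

7/2

Given K ≥ 3, K is equally likely to be any of {3, 4}.
E[K | K ≥ 3] = (3 + 4) / 2 = 7/2.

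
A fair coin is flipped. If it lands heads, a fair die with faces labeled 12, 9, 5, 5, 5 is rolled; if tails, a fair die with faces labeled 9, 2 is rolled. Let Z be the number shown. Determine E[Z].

E[Z | heads] = (12+9+5+5+5)/5 = 36/5.
E[Z | tails] = (9+2)/2 = 11/2.
By the law of total expectation,
E[Z] = (1/2)·(36/5) + (1/2)·(11/2) = 127/20.

127/20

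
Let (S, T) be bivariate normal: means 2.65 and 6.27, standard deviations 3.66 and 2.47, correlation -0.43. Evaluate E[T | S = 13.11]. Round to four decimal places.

The regression of T on S has slope ρ·σ_T/σ_S and passes through (μ_S, μ_T).
E[T | S=13.11] = 6.27 + (-0.43)·(2.47/3.66)·(13.11 − (2.65)) = 6.27 + (-0.29019)·(10.46) = 3.2346.

3.2346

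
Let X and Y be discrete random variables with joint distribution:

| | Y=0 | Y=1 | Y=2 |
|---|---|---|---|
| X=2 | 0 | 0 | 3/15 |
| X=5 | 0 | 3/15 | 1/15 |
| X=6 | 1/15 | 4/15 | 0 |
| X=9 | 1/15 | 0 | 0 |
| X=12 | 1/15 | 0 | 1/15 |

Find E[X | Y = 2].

23/5

P(Y = 2) = 1/3.
Σ X·P over the event = 2·(3/15) + 5·(1/15) + 12·(1/15) = 23/15.
E[X | Y = 2] = (23/15) / (1/3) = 23/5.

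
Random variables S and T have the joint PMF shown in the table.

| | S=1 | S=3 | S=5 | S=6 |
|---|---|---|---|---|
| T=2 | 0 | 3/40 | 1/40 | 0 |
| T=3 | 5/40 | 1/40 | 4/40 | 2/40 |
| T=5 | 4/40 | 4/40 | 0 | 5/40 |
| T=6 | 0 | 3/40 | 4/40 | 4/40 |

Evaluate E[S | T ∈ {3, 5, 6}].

139/36

P(T ∈ {3, 5, 6}) = 9/10.
Summing S·P(S=x,T=y) over the conditioning event gives 139/40.
E[S | T ∈ {3, 5, 6}] = (139/40) / (9/10) = 139/36.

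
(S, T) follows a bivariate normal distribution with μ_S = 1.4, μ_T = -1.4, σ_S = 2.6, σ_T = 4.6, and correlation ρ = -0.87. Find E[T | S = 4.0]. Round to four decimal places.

-5.4020

E[T | S=x] = μ_T + ρ(σ_T/σ_S)(x − μ_S) for jointly normal variables.
E[T | S=4.0] = -1.4 + (-0.87)·(4.6/2.6)·(4.0 − (1.4)) = -1.4 + (-1.53923)·(2.6) = -5.4020.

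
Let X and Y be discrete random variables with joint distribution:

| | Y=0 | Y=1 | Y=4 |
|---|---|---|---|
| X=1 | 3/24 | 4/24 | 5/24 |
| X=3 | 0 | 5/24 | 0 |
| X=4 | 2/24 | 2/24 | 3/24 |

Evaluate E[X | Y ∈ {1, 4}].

P(Y ∈ {1, 4}) = 19/24.
Σ X·P over the event = 1·(4/24) + 1·(5/24) + 3·(5/24) + 4·(2/24) + 4·(3/24) = 11/6.
E[X | Y ∈ {1, 4}] = (11/6) / (19/24) = 44/19.

44/19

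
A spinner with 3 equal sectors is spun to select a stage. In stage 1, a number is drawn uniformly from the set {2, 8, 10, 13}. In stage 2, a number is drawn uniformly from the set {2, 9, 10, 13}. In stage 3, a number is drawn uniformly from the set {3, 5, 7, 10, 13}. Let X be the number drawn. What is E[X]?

487/60

E[X | stage 1] = (2+8+10+13)/4 = 33/4.
E[X | stage 2] = (2+9+10+13)/4 = 17/2.
E[X | stage 3] = (3+5+7+10+13)/5 = 38/5.
E[X] = (1/3)·(33/4) + (1/3)·(17/2) + (1/3)·(38/5) = 487/60.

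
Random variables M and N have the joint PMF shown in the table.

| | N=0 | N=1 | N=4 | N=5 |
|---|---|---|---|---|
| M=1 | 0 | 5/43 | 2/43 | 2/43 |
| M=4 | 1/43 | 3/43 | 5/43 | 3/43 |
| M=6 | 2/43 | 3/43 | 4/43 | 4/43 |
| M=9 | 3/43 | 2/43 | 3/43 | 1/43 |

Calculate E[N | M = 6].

3

P(M = 6) = 13/43.
Σ N·P over the event = 0·(2/43) + 1·(3/43) + 4·(4/43) + 5·(4/43) = 39/43.
E[N | M = 6] = (39/43) / (13/43) = 3.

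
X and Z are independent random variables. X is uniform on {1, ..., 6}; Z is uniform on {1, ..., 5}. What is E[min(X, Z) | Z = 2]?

Outcomes with Z = 2: (1,2), (2,2), (3,2), (4,2), (5,2), (6,2), each with probability 1/30.
E[min(X, Z) | Z = 2] = (1 + 2 + 2 + 2 + 2 + 2) / 6 = 11/6.

11/6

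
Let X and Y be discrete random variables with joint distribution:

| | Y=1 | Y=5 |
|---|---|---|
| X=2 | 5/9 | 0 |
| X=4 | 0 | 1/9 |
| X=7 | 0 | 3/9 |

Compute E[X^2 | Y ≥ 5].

P(Y ≥ 5) = 4/9.
Σ X^2·P over the event = 16·(1/9) + 49·(3/9) = 163/9.
E[X^2 | Y ≥ 5] = (163/9) / (4/9) = 163/4.

163/4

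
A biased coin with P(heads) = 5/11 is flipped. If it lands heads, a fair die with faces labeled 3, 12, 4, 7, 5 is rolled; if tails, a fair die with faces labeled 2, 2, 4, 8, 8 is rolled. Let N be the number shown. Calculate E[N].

299/55

E[N | heads] = (3+12+4+7+5)/5 = 31/5.
E[N | tails] = (2+2+4+8+8)/5 = 24/5.
E[N] = (5/11)·(31/5) + (6/11)·(24/5) = 299/55.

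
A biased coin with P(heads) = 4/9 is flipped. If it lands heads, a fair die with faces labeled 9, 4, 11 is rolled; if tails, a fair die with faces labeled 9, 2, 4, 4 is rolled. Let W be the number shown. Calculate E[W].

E[W | heads] = (9+4+11)/3 = 8.
E[W | tails] = (9+2+4+4)/4 = 19/4.
By the law of total expectation,
E[W] = (4/9)·(8) + (5/9)·(19/4) = 223/36.

223/36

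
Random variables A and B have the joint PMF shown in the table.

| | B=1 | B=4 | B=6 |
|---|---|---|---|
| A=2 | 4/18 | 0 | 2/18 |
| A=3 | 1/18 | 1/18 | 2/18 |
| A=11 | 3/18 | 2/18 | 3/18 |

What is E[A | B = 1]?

11/2

P(B = 1) = 4/9.
Summing A·P(A=x,B=y) over the conditioning event gives 22/9.
E[A | B = 1] = (22/9) / (4/9) = 11/2.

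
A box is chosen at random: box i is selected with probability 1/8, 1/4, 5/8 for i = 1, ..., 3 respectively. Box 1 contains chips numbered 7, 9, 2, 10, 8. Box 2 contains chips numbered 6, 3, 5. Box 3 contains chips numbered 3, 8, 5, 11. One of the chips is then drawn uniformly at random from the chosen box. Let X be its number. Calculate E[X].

3017/480

E[X | box 1] = (7+9+2+10+8)/5 = 36/5.
E[X | box 2] = (6+3+5)/3 = 14/3.
E[X | box 3] = (3+8+5+11)/4 = 27/4.
E[X] = (1/8)·(36/5) + (1/4)·(14/3) + (5/8)·(27/4) = 3017/480.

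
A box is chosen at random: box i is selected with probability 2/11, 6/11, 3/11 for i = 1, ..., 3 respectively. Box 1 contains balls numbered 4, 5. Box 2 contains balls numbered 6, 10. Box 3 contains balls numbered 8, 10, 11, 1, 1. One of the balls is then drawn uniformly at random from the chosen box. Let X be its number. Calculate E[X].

378/55

E[X | box 1] = (4+5)/2 = 9/2.
E[X | box 2] = (6+10)/2 = 8.
E[X | box 3] = (8+10+11+1+1)/5 = 31/5.
By the law of total expectation,
E[X] = (2/11)·(9/2) + (6/11)·(8) + (3/11)·(31/5) = 378/55.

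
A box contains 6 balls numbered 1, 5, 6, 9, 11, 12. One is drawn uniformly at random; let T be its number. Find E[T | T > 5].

P(T > 5) = 2/3.
Σ over the event: 6·1/6 + 9·1/6 + 11·1/6 + 12·1/6 = 19/3.
E[T | T > 5] = (19/3) / (2/3) = 19/2.

19/2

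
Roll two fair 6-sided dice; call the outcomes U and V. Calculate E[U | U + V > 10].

Outcomes with U + V > 10: (5,6), (6,5), (6,6), each with probability 1/36.
E[U | U + V > 10] = (5 + 6 + 6) / 3 = 17/3.

17/3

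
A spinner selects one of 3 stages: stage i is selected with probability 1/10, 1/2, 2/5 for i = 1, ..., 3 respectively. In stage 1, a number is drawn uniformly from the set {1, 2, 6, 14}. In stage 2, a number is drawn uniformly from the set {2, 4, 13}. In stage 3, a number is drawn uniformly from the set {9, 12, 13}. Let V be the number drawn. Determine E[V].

331/40

E[V | stage 1] = (1+2+6+14)/4 = 23/4.
E[V | stage 2] = (2+4+13)/3 = 19/3.
E[V | stage 3] = (9+12+13)/3 = 34/3.
By the law of total expectation,
E[V] = (1/10)·(23/4) + (1/2)·(19/3) + (2/5)·(34/3) = 331/40.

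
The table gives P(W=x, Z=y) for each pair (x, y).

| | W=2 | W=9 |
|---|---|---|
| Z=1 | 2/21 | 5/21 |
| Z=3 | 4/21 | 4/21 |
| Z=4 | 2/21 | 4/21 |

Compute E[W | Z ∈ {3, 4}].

P(Z ∈ {3, 4}) = 2/3.
Σ W·P over the event = 2·(4/21) + 2·(2/21) + 9·(4/21) + 9·(4/21) = 4.
E[W | Z ∈ {3, 4}] = (4) / (2/3) = 6.

6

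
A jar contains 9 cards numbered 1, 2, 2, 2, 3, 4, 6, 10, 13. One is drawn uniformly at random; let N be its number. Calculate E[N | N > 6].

23/2

P(N > 6) = 2/9.
Σ over the event: 10·1/9 + 13·1/9 = 23/9.
E[N | N > 6] = (23/9) / (2/9) = 23/2.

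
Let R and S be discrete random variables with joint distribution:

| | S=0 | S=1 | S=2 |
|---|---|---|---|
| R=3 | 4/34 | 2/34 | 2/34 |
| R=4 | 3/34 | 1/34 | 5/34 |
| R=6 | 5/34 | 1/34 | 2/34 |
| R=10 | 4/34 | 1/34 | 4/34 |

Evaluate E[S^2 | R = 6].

9/8

P(R = 6) = 4/17.
Σ S^2·P over the event = 0·(5/34) + 1·(1/34) + 4·(2/34) = 9/34.
E[S^2 | R = 6] = (9/34) / (4/17) = 9/8.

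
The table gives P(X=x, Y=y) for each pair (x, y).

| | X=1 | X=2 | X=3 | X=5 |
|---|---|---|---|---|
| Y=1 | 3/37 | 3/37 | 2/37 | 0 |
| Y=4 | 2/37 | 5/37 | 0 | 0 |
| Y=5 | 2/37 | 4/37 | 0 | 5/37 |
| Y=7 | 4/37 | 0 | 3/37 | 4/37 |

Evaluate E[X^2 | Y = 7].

131/11

P(Y = 7) = 11/37.
Summing X^2·P(X=x,Y=y) over the conditioning event gives 131/37.
E[X^2 | Y = 7] = (131/37) / (11/37) = 131/11.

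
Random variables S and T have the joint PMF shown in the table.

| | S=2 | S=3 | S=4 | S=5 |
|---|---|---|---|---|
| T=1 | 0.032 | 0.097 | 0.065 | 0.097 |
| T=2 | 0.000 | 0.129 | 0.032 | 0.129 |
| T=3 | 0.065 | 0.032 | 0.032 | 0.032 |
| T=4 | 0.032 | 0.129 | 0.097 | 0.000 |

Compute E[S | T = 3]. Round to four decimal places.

P(T = 3) = 0.161.
Σ S·P over the event = 2·(0.065) + 3·(0.032) + 4·(0.032) + 5·(0.032) = 0.514.
E[S | T = 3] = (0.514) / (0.161) = 3.1925.

3.1925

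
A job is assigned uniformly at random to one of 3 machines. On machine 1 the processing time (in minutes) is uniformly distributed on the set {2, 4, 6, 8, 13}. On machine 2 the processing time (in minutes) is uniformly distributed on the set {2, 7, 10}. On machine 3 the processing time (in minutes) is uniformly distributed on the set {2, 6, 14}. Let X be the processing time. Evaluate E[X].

304/45

E[X | machine 1] = (2+4+6+8+13)/5 = 33/5.
E[X | machine 2] = (2+7+10)/3 = 19/3.
E[X | machine 3] = (2+6+14)/3 = 22/3.
E[X] = (1/3)·(33/5) + (1/3)·(19/3) + (1/3)·(22/3) = 304/45.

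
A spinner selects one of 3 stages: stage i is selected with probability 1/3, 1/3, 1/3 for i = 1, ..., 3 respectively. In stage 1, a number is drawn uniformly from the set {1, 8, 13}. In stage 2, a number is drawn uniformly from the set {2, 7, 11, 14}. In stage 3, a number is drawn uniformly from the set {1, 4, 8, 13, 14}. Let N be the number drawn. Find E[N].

E[N | stage 1] = (1+8+13)/3 = 22/3.
E[N | stage 2] = (2+7+11+14)/4 = 17/2.
E[N | stage 3] = (1+4+8+13+14)/5 = 8.
By the law of total expectation,
E[N] = (1/3)·(22/3) + (1/3)·(17/2) + (1/3)·(8) = 143/18.

143/18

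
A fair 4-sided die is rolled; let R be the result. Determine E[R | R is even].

Given R is even, R is equally likely to be any of {2, 4}.
E[R | R is even] = (2 + 4) / 2 = 3.

3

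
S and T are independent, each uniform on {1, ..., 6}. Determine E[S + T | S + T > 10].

Outcomes with S + T > 10: (5,6), (6,5), (6,6), each with probability 1/36.
E[S + T | S + T > 10] = (11 + 11 + 12) / 3 = 34/3.

34/3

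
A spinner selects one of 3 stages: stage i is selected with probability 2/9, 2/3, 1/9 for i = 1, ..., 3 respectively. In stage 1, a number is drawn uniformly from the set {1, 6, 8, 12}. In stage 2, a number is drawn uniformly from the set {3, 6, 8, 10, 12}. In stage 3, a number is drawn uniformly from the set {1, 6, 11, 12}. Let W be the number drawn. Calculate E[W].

113/15

E[W | stage 1] = (1+6+8+12)/4 = 27/4.
E[W | stage 2] = (3+6+8+10+12)/5 = 39/5.
E[W | stage 3] = (1+6+11+12)/4 = 15/2.
E[W] = (2/9)·(27/4) + (2/3)·(39/5) + (1/9)·(15/2) = 113/15.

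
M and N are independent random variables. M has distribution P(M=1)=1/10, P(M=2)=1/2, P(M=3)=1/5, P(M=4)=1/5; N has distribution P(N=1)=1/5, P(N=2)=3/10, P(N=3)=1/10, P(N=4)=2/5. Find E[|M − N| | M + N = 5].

P(M + N = 5) = 19/100.
Summing |M−N|·P(x,y) over outcomes with M + N = 5 gives 7/20.
E[|M − N| | M + N = 5] = (7/20) / (19/100) = 35/19.

35/19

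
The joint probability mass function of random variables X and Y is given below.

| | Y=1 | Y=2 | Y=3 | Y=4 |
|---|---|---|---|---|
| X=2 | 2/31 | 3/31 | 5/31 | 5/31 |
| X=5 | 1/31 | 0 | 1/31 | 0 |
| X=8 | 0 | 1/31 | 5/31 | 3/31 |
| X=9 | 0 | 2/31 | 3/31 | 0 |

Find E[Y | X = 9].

P(X = 9) = 5/31.
Σ Y·P over the event = 2·(2/31) + 3·(3/31) = 13/31.
E[Y | X = 9] = (13/31) / (5/31) = 13/5.

13/5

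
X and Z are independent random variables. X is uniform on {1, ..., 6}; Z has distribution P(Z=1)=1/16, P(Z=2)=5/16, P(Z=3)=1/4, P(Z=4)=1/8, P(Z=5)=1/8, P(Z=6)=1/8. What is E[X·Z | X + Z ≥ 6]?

P(X + Z ≥ 6) = 67/96.
Summing XZ·P(x,y) over outcomes with X + Z ≥ 6 gives 333/32.
E[X·Z | X + Z ≥ 6] = (333/32) / (67/96) = 999/67.

999/67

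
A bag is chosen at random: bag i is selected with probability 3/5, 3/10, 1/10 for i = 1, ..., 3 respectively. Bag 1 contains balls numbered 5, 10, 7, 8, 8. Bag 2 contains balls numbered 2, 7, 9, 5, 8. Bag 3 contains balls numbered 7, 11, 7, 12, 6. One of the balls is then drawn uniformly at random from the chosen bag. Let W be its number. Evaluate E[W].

E[W | bag 1] = (5+10+7+8+8)/5 = 38/5.
E[W | bag 2] = (2+7+9+5+8)/5 = 31/5.
E[W | bag 3] = (7+11+7+12+6)/5 = 43/5.
By the law of total expectation,
E[W] = (3/5)·(38/5) + (3/10)·(31/5) + (1/10)·(43/5) = 182/25.

182/25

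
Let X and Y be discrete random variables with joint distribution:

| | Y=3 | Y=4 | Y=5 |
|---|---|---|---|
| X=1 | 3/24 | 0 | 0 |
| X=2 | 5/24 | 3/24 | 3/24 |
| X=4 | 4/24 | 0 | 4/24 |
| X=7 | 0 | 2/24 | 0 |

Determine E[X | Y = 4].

4

P(Y = 4) = 5/24.
Σ X·P over the event = 2·(3/24) + 7·(2/24) = 5/6.
E[X | Y = 4] = (5/6) / (5/24) = 4.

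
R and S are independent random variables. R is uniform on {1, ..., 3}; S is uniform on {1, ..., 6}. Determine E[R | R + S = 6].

2

Outcomes with R + S = 6: (1,5), (2,4), (3,3), each with probability 1/18.
E[R | R + S = 6] = (1 + 2 + 3) / 3 = 2.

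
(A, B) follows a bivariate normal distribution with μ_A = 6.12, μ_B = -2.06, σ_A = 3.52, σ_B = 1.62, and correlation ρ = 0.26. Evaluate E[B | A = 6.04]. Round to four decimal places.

-2.0696

For a bivariate normal, E[B | A=x] = μ_B + ρ·(σ_B/σ_A)·(x − μ_A).
E[B | A=6.04] = -2.06 + (0.26)·(1.62/3.52)·(6.04 − (6.12)) = -2.06 + (0.11966)·(-0.08) = -2.0696.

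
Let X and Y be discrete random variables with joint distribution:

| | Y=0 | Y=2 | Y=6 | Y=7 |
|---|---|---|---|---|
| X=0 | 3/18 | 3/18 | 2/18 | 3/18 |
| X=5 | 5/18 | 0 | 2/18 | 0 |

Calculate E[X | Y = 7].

P(Y = 7) = 1/6.
Σ X·P over the event = 0·(3/18) = 0.
E[X | Y = 7] = (0) / (1/6) = 0.

0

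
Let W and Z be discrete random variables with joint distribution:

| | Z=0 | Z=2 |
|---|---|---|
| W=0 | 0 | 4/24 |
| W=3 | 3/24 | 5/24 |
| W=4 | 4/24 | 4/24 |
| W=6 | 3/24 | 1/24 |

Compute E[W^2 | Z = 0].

P(Z = 0) = 5/12.
Σ W^2·P over the event = 9·(3/24) + 16·(4/24) + 36·(3/24) = 199/24.
E[W^2 | Z = 0] = (199/24) / (5/12) = 199/10.

199/10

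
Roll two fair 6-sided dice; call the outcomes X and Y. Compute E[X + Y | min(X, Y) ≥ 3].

P(min(X, Y) ≥ 3) = 4/9.
Summing (X+Y)·P(x,y) over outcomes with min(X, Y) ≥ 3 gives 4.
E[X + Y | min(X, Y) ≥ 3] = (4) / (4/9) = 9.

9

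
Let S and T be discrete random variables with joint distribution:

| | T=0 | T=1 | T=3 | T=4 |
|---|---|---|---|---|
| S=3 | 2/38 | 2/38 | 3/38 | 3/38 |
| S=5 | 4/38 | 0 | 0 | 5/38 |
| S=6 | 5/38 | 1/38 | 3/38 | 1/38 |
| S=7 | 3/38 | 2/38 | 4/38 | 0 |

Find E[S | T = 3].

P(T = 3) = 5/19.
Σ S·P over the event = 3·(3/38) + 6·(3/38) + 7·(4/38) = 55/38.
E[S | T = 3] = (55/38) / (5/19) = 11/2.

11/2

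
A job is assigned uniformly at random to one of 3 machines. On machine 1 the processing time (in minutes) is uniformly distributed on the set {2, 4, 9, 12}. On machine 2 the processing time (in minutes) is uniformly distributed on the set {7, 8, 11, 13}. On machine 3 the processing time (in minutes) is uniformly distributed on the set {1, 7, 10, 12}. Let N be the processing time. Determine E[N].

8

E[N | machine 1] = (2+4+9+12)/4 = 27/4.
E[N | machine 2] = (7+8+11+13)/4 = 39/4.
E[N | machine 3] = (1+7+10+12)/4 = 15/2.
By the law of total expectation,
E[N] = (1/3)·(27/4) + (1/3)·(39/4) + (1/3)·(15/2) = 8.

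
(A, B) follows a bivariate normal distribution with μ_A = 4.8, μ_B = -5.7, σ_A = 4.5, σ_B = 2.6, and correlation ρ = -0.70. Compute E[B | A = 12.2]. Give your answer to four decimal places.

E[B | A=x] = μ_B + ρ(σ_B/σ_A)(x − μ_A) for jointly normal variables.
E[B | A=12.2] = -5.7 + (-0.70)·(2.6/4.5)·(12.2 − (4.8)) = -5.7 + (-0.40444)·(7.4) = -8.6929.

-8.6929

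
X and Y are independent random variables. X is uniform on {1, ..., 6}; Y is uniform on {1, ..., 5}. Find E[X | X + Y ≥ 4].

101/27

P(X + Y ≥ 4) = 9/10.
Summing X·P(x,y) over outcomes with X + Y ≥ 4 gives 101/30.
E[X | X + Y ≥ 4] = (101/30) / (9/10) = 101/27.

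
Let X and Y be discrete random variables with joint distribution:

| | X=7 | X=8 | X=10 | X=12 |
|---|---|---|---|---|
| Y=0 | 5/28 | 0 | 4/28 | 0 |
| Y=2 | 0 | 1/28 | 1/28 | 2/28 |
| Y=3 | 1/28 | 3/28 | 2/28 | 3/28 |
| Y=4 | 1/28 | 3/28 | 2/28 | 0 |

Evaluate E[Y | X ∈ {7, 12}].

5/3

P(X ∈ {7, 12}) = 3/7.
Σ Y·P over the event = 0·(5/28) + 3·(1/28) + 4·(1/28) + 2·(2/28) + 3·(3/28) = 5/7.
E[Y | X ∈ {7, 12}] = (5/7) / (3/7) = 5/3.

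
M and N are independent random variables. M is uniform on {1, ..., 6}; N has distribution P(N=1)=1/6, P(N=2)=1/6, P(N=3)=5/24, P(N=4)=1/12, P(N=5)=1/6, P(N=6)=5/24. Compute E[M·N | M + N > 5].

411/26

P(M + N > 5) = 13/18.
Summing MN·P(x,y) over outcomes with M + N > 5 gives 137/12.
E[M·N | M + N > 5] = (137/12) / (13/18) = 411/26.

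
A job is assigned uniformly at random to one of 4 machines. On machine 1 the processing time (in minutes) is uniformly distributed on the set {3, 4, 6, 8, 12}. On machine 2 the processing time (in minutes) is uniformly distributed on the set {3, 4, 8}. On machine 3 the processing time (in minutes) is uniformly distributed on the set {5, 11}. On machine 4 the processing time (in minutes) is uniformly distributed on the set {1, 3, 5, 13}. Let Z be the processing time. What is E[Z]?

251/40

E[Z | machine 1] = (3+4+6+8+12)/5 = 33/5.
E[Z | machine 2] = (3+4+8)/3 = 5.
E[Z | machine 3] = (5+11)/2 = 8.
E[Z | machine 4] = (1+3+5+13)/4 = 11/2.
By the law of total expectation,
E[Z] = (1/4)·(33/5) + (1/4)·(5) + (1/4)·(8) + (1/4)·(11/2) = 251/40.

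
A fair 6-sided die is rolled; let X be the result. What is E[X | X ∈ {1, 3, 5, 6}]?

15/4

P(X ∈ {1, 3, 5, 6}) = 2/3.
Σ over the event: 1·1/6 + 3·1/6 + 5·1/6 + 6·1/6 = 5/2.
E[X | X ∈ {1, 3, 5, 6}] = (5/2) / (2/3) = 15/4.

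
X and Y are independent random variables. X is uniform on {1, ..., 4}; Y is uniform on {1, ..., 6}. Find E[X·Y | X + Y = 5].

P(X + Y = 5) = 1/6.
Summing XY·P(x,y) over outcomes with X + Y = 5 gives 5/6.
E[X·Y | X + Y = 5] = (5/6) / (1/6) = 5.

5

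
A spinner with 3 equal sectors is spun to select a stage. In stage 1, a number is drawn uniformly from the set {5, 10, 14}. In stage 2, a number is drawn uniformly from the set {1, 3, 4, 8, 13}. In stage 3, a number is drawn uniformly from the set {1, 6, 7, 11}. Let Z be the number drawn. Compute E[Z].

E[Z | stage 1] = (5+10+14)/3 = 29/3.
E[Z | stage 2] = (1+3+4+8+13)/5 = 29/5.
E[Z | stage 3] = (1+6+7+11)/4 = 25/4.
E[Z] = (1/3)·(29/3) + (1/3)·(29/5) + (1/3)·(25/4) = 1303/180.

1303/180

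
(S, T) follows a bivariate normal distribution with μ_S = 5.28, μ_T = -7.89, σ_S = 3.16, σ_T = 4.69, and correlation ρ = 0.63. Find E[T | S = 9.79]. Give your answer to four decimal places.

The regression of T on S has slope ρ·σ_T/σ_S and passes through (μ_S, μ_T).
E[T | S=9.79] = -7.89 + (0.63)·(4.69/3.16)·(9.79 − (5.28)) = -7.89 + (0.93503)·(4.51) = -3.6730.

-3.6730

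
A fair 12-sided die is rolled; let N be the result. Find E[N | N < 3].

3/2

Given N < 3, N is equally likely to be any of {1, 2}.
E[N | N < 3] = (1 + 2) / 2 = 3/2.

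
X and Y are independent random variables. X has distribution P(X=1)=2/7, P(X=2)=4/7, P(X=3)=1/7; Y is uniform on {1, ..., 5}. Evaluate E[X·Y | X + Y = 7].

P(X + Y = 7) = 1/7.
Summing XY·P(x,y) over outcomes with X + Y = 7 gives 52/35.
E[X·Y | X + Y = 7] = (52/35) / (1/7) = 52/5.

52/5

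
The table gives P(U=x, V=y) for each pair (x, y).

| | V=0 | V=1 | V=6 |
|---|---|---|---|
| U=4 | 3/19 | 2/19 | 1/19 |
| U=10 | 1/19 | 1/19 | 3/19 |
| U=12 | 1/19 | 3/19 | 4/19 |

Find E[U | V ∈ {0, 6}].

116/13

P(V ∈ {0, 6}) = 13/19.
Summing U·P(U=x,V=y) over the conditioning event gives 116/19.
E[U | V ∈ {0, 6}] = (116/19) / (13/19) = 116/13.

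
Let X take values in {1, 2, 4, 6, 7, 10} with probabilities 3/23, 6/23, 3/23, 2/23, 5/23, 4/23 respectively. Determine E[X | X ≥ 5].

87/11

P(X ≥ 5) = 11/23.
Σ over the event: 6·2/23 + 7·5/23 + 10·4/23 = 87/23.
E[X | X ≥ 5] = (87/23) / (11/23) = 87/11.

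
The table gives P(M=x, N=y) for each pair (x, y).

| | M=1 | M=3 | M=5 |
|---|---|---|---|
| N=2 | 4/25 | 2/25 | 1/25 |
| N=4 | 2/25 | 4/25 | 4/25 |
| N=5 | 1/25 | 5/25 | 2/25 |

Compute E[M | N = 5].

P(N = 5) = 8/25.
Σ M·P over the event = 1·(1/25) + 3·(5/25) + 5·(2/25) = 26/25.
E[M | N = 5] = (26/25) / (8/25) = 13/4.

13/4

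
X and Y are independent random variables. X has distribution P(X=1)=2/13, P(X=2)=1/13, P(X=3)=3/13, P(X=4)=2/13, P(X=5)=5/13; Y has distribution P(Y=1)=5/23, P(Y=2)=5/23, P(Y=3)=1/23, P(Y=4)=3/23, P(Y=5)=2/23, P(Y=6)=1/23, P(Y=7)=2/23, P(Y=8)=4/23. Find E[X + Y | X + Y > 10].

P(X + Y > 10) = 59/299.
Summing (X+Y)·P(x,y) over outcomes with X + Y > 10 gives 707/299.
E[X + Y | X + Y > 10] = (707/299) / (59/299) = 707/59.

707/59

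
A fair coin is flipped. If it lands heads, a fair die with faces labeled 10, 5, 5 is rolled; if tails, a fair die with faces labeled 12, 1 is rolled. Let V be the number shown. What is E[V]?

79/12

E[V | heads] = (10+5+5)/3 = 20/3.
E[V | tails] = (12+1)/2 = 13/2.
By the law of total expectation,
E[V] = (1/2)·(20/3) + (1/2)·(13/2) = 79/12.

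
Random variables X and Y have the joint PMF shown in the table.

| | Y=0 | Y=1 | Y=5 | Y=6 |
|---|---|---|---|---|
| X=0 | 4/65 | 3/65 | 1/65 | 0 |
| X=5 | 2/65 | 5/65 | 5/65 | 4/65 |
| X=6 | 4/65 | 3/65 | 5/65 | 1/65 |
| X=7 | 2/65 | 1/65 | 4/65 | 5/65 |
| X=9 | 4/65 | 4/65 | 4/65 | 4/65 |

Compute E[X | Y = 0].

P(Y = 0) = 16/65.
Summing X·P(X=x,Y=y) over the conditioning event gives 84/65.
E[X | Y = 0] = (84/65) / (16/65) = 21/4.

21/4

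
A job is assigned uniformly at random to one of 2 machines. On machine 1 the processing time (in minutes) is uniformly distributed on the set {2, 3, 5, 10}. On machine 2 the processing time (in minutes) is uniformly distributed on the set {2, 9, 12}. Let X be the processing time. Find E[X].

19/3

E[X | machine 1] = (2+3+5+10)/4 = 5.
E[X | machine 2] = (2+9+12)/3 = 23/3.
By the law of total expectation,
E[X] = (1/2)·(5) + (1/2)·(23/3) = 19/3.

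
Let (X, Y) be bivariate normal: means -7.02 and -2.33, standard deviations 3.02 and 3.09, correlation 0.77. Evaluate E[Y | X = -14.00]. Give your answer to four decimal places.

E[Y | X=x] = μ_Y + ρ(σ_Y/σ_X)(x − μ_X) for jointly normal variables.
E[Y | X=-14.00] = -2.33 + (0.77)·(3.09/3.02)·(-14.00 − (-7.02)) = -2.33 + (0.78785)·(-6.98) = -7.8292.

-7.8292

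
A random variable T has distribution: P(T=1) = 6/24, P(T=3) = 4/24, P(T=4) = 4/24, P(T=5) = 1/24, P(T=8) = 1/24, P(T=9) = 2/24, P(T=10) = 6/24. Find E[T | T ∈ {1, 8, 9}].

32/9

P(T ∈ {1, 8, 9}) = 3/8.
Σ over the event: 1·1/4 + 8·1/24 + 9·1/12 = 4/3.
E[T | T ∈ {1, 8, 9}] = (4/3) / (3/8) = 32/9.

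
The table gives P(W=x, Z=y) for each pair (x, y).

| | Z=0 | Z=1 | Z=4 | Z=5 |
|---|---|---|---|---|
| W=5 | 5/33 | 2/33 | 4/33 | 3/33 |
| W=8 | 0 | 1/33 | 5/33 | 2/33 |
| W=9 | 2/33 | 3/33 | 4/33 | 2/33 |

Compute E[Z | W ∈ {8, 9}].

P(W ∈ {8, 9}) = 19/33.
Σ Z·P over the event = 1·(1/33) + 4·(5/33) + 5·(2/33) + 0·(2/33) + 1·(3/33) + 4·(4/33) + 5·(2/33) = 20/11.
E[Z | W ∈ {8, 9}] = (20/11) / (19/33) = 60/19.

60/19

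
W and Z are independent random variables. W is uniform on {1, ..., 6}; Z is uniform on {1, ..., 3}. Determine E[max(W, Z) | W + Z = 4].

8/3

Outcomes with W + Z = 4: (1,3), (2,2), (3,1), each with probability 1/18.
E[max(W, Z) | W + Z = 4] = (3 + 2 + 3) / 3 = 8/3.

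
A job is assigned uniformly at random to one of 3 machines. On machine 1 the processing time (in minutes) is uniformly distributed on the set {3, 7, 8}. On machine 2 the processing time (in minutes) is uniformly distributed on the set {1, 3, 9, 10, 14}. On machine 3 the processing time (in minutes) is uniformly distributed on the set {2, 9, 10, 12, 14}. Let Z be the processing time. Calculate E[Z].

38/5

E[Z | machine 1] = (3+7+8)/3 = 6.
E[Z | machine 2] = (1+3+9+10+14)/5 = 37/5.
E[Z | machine 3] = (2+9+10+12+14)/5 = 47/5.
E[Z] = (1/3)·(6) + (1/3)·(37/5) + (1/3)·(47/5) = 38/5.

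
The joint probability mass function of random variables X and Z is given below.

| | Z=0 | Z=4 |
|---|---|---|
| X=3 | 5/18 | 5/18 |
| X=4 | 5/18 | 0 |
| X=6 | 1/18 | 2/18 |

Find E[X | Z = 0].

41/11

P(Z = 0) = 11/18.
Σ X·P over the event = 3·(5/18) + 4·(5/18) + 6·(1/18) = 41/18.
E[X | Z = 0] = (41/18) / (11/18) = 41/11.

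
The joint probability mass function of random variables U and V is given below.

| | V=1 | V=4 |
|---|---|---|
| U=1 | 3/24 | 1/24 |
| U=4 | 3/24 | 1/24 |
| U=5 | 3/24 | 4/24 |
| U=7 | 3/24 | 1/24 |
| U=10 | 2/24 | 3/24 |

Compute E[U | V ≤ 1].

P(V ≤ 1) = 7/12.
Σ U·P over the event = 1·(3/24) + 4·(3/24) + 5·(3/24) + 7·(3/24) + 10·(2/24) = 71/24.
E[U | V ≤ 1] = (71/24) / (7/12) = 71/14.

71/14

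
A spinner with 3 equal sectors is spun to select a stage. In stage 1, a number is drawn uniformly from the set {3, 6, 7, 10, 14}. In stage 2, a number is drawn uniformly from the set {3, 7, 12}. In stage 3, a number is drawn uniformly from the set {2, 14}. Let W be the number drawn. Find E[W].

70/9

E[W | stage 1] = (3+6+7+10+14)/5 = 8.
E[W | stage 2] = (3+7+12)/3 = 22/3.
E[W | stage 3] = (2+14)/2 = 8.
By the law of total expectation,
E[W] = (1/3)·(8) + (1/3)·(22/3) + (1/3)·(8) = 70/9.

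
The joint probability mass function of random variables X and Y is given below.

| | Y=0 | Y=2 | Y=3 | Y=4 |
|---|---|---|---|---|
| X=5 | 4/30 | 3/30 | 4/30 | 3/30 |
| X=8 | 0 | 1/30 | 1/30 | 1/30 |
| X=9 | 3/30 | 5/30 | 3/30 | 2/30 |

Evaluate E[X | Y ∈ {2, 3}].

123/17

P(Y ∈ {2, 3}) = 17/30.
Σ X·P over the event = 5·(3/30) + 5·(4/30) + 8·(1/30) + 8·(1/30) + 9·(5/30) + 9·(3/30) = 41/10.
E[X | Y ∈ {2, 3}] = (41/10) / (17/30) = 123/17.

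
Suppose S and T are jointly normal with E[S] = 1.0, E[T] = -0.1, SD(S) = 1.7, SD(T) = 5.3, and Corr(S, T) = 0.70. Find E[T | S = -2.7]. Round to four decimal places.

-8.1747

The regression of T on S has slope ρ·σ_T/σ_S and passes through (μ_S, μ_T).
E[T | S=-2.7] = -0.1 + (0.70)·(5.3/1.7)·(-2.7 − (1.0)) = -0.1 + (2.18235)·(-3.7) = -8.1747.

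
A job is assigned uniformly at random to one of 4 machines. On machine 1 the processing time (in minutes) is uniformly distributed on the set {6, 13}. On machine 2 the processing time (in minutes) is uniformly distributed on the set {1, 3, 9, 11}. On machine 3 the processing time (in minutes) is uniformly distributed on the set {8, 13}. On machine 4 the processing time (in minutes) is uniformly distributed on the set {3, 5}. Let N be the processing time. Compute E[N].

E[N | machine 1] = (6+13)/2 = 19/2.
E[N | machine 2] = (1+3+9+11)/4 = 6.
E[N | machine 3] = (8+13)/2 = 21/2.
E[N | machine 4] = (3+5)/2 = 4.
By the law of total expectation,
E[N] = (1/4)·(19/2) + (1/4)·(6) + (1/4)·(21/2) + (1/4)·(4) = 15/2.

15/2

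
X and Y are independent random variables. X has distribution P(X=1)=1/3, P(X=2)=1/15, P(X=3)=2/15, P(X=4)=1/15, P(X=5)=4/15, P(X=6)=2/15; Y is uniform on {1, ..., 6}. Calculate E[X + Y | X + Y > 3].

P(X + Y > 3) = 79/90.
Summing (X+Y)·P(x,y) over outcomes with X + Y > 3 gives 581/90.
E[X + Y | X + Y > 3] = (581/90) / (79/90) = 581/79.

581/79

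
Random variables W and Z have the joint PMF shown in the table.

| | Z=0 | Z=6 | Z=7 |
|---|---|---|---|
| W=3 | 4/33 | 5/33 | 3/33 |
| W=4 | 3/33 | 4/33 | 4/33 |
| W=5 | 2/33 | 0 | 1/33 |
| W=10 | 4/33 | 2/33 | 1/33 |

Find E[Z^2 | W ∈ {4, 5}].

P(W ∈ {4, 5}) = 14/33.
Σ Z^2·P over the event = 0·(3/33) + 36·(4/33) + 49·(4/33) + 0·(2/33) + 49·(1/33) = 389/33.
E[Z^2 | W ∈ {4, 5}] = (389/33) / (14/33) = 389/14.

389/14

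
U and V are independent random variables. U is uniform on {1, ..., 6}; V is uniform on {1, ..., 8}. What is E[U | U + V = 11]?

Outcomes with U + V = 11: (3,8), (4,7), (5,6), (6,5), each with probability 1/48.
E[U | U + V = 11] = (3 + 4 + 5 + 6) / 4 = 9/2.

9/2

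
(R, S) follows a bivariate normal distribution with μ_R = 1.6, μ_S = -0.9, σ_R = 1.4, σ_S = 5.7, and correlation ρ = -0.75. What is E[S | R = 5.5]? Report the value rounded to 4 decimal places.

The regression of S on R has slope ρ·σ_S/σ_R and passes through (μ_R, μ_S).
E[S | R=5.5] = -0.9 + (-0.75)·(5.7/1.4)·(5.5 − (1.6)) = -0.9 + (-3.05357)·(3.9) = -12.8089.

-12.8089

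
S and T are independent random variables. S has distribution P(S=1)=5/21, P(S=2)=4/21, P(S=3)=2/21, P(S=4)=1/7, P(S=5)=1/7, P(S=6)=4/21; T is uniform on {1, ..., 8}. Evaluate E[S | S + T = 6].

P(S + T = 6) = 17/168.
Summing S·P(x,y) over outcomes with S + T = 6 gives 23/84.
E[S | S + T = 6] = (23/84) / (17/168) = 46/17.

46/17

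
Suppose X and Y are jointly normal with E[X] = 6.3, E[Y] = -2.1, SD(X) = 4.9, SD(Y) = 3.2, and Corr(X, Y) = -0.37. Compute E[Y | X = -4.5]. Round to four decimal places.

E[Y | X=x] = μ_Y + ρ(σ_Y/σ_X)(x − μ_X) for jointly normal variables.
E[Y | X=-4.5] = -2.1 + (-0.37)·(3.2/4.9)·(-4.5 − (6.3)) = -2.1 + (-0.24163)·(-10.8) = 0.5096.

0.5096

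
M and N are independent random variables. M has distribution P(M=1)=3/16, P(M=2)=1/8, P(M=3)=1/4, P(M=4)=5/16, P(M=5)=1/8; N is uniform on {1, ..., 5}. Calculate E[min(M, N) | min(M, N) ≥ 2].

153/52

P(min(M, N) ≥ 2) = 13/20.
Summing min(M,N)·P(x,y) over outcomes with min(M, N) ≥ 2 gives 153/80.
E[min(M, N) | min(M, N) ≥ 2] = (153/80) / (13/20) = 153/52.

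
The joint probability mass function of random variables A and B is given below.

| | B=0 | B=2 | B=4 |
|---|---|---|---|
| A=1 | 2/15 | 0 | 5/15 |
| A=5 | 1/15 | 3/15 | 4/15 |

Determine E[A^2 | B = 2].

25

P(B = 2) = 1/5.
Summing A^2·P(A=x,B=y) over the conditioning event gives 5.
E[A^2 | B = 2] = (5) / (1/5) = 25.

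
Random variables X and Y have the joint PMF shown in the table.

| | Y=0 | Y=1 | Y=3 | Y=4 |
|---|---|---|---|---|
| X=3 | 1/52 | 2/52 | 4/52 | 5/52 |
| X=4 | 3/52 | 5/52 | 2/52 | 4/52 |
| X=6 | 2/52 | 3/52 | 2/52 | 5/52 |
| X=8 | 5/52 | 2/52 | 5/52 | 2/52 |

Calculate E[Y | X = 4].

P(X = 4) = 7/26.
Σ Y·P over the event = 0·(3/52) + 1·(5/52) + 3·(2/52) + 4·(4/52) = 27/52.
E[Y | X = 4] = (27/52) / (7/26) = 27/14.

27/14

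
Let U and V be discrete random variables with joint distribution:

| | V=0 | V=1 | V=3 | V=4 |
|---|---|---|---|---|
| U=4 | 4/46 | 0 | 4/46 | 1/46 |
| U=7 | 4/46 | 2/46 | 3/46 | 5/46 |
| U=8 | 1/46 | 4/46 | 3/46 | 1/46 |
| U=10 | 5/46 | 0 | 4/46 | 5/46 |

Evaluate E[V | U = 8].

17/9

P(U = 8) = 9/46.
Σ V·P over the event = 0·(1/46) + 1·(4/46) + 3·(3/46) + 4·(1/46) = 17/46.
E[V | U = 8] = (17/46) / (9/46) = 17/9.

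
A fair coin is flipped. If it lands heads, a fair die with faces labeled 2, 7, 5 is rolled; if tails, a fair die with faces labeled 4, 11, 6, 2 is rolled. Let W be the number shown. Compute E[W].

125/24

E[W | heads] = (2+7+5)/3 = 14/3.
E[W | tails] = (4+11+6+2)/4 = 23/4.
By the law of total expectation,
E[W] = (1/2)·(14/3) + (1/2)·(23/4) = 125/24.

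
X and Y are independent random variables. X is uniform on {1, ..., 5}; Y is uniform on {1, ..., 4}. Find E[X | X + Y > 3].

56/17

P(X + Y > 3) = 17/20.
Summing X·P(x,y) over outcomes with X + Y > 3 gives 14/5.
E[X | X + Y > 3] = (14/5) / (17/20) = 56/17.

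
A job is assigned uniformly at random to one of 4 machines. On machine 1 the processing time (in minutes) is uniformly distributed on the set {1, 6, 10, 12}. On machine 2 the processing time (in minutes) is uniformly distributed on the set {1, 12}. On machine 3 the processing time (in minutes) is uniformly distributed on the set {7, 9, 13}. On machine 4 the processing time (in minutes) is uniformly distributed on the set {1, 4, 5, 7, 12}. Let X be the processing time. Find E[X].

1753/240

E[X | machine 1] = (1+6+10+12)/4 = 29/4.
E[X | machine 2] = (1+12)/2 = 13/2.
E[X | machine 3] = (7+9+13)/3 = 29/3.
E[X | machine 4] = (1+4+5+7+12)/5 = 29/5.
E[X] = (1/4)·(29/4) + (1/4)·(13/2) + (1/4)·(29/3) + (1/4)·(29/5) = 1753/240.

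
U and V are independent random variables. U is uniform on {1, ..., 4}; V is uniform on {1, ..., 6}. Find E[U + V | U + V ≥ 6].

52/7

P(U + V ≥ 6) = 7/12.
Summing (U+V)·P(x,y) over outcomes with U + V ≥ 6 gives 13/3.
E[U + V | U + V ≥ 6] = (13/3) / (7/12) = 52/7.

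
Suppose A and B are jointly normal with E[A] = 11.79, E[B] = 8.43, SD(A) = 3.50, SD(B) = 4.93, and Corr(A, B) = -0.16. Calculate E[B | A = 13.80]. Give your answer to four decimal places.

7.9770

The regression of B on A has slope ρ·σ_B/σ_A and passes through (μ_A, μ_B).
E[B | A=13.80] = 8.43 + (-0.16)·(4.93/3.50)·(13.80 − (11.79)) = 8.43 + (-0.22537)·(2.01) = 7.9770.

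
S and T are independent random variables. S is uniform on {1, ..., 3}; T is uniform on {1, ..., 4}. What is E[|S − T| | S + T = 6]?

P(S + T = 6) = 1/6.
Summing |S−T|·P(x,y) over outcomes with S + T = 6 gives 1/6.
E[|S − T| | S + T = 6] = (1/6) / (1/6) = 1.

1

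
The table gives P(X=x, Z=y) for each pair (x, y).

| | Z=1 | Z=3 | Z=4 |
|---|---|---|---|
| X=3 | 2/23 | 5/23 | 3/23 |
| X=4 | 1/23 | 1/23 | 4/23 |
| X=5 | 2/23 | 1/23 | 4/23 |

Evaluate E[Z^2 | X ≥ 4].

P(X ≥ 4) = 13/23.
Σ Z^2·P over the event = 1·(1/23) + 9·(1/23) + 16·(4/23) + 1·(2/23) + 9·(1/23) + 16·(4/23) = 149/23.
E[Z^2 | X ≥ 4] = (149/23) / (13/23) = 149/13.

149/13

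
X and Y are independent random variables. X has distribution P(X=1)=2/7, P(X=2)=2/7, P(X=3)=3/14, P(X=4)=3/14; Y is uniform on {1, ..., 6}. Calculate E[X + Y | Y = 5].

103/14

P(Y = 5) = 1/6.
Summing (X+Y)·P(x,y) over outcomes with Y = 5 gives 103/84.
E[X + Y | Y = 5] = (103/84) / (1/6) = 103/14.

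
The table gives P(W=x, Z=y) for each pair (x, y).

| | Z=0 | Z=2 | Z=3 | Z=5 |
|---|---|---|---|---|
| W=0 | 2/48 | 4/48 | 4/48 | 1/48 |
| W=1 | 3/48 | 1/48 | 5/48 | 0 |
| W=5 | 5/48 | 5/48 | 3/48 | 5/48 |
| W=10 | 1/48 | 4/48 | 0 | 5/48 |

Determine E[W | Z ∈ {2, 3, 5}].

161/37

P(Z ∈ {2, 3, 5}) = 37/48.
Summing W·P(W=x,Z=y) over the conditioning event gives 161/48.
E[W | Z ∈ {2, 3, 5}] = (161/48) / (37/48) = 161/37.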